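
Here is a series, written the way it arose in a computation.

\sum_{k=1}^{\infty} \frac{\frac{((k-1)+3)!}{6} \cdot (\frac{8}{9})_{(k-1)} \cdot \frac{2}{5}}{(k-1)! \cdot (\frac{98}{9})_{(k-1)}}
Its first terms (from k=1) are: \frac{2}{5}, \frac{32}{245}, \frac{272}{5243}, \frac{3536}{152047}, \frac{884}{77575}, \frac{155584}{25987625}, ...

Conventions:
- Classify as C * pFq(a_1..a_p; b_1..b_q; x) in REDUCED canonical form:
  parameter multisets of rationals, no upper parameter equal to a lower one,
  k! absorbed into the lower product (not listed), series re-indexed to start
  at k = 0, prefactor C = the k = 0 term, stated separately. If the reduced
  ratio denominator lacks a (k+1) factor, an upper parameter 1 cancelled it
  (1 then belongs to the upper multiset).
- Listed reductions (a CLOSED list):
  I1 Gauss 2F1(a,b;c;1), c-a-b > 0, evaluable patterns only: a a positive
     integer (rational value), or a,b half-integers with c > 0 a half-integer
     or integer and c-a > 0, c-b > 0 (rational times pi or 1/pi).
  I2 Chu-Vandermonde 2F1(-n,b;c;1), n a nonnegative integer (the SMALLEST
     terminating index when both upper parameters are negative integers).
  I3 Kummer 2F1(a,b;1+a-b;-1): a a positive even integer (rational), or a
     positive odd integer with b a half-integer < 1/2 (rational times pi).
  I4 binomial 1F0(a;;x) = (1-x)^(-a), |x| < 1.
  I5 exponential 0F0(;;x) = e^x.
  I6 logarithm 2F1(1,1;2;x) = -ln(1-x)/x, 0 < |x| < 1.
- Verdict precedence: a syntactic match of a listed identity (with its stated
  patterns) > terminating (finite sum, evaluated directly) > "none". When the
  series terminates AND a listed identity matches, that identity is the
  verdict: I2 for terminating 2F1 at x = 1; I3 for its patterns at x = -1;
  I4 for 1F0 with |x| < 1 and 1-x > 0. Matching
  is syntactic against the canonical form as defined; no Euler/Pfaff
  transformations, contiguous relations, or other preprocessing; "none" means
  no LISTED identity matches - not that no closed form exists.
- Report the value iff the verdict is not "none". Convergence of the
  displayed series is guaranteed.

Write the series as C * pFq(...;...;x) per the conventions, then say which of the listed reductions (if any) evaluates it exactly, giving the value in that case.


The series (x = 1) is 2F1: upper {\frac{8}{9}, 4}, lower {\frac{98}{9}}, prefactor \frac{2}{5}. Verdict at x = 1: Gauss's theorem (I1) matches (x = 1: the Gamma ratio telescopes since c-a-b = 6 > 0 and a = 4 in Z>0). Value: \frac{783556}{1240029}.

Structural cue: t_0 being \frac{2}{5}, the factorial ratio (C = 2/5, x = 1) (k+a-1)!/(a-1)! is a rising factorial (a)_k.
Adjacent-term ratio: r(k) = 1 * (k+\frac{8}{9}) (k+4) / [(k+\frac{98}{9}) (k+1)] - rational in k. x = 1; t_0 = \frac{2}{5}; negate the roots.


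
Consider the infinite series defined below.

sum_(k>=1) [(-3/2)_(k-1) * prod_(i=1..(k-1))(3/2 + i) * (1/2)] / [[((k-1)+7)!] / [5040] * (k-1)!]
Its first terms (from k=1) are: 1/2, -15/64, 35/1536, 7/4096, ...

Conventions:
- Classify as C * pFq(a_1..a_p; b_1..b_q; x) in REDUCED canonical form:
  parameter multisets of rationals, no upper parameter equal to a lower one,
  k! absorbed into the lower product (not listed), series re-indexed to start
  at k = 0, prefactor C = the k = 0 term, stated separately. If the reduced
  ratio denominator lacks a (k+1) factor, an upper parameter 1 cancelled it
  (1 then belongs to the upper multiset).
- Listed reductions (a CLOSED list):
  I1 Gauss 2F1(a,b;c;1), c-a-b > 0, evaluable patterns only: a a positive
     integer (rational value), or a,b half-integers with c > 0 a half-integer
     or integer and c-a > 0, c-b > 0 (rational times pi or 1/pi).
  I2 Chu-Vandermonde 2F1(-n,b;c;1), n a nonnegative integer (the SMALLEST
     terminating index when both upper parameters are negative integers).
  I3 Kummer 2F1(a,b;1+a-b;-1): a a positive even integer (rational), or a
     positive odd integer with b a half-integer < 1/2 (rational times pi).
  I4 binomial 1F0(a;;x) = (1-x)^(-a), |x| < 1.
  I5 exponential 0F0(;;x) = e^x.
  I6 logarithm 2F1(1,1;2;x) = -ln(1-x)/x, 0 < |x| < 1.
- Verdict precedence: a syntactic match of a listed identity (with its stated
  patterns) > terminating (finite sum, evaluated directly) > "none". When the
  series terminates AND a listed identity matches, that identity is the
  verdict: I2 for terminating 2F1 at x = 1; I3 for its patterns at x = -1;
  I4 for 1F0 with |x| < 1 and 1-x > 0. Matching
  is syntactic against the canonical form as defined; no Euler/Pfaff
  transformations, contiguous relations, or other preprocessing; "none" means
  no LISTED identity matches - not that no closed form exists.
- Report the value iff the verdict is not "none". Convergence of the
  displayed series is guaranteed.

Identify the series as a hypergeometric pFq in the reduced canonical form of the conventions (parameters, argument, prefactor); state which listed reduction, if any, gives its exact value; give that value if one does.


x = 1 here; the reduced form reads 2F1, upper {-3/2, 5/2}, lower {8}, C = 1/2. Verdict: this is Gauss (I1, half-integer pattern) (x = 1; upper {-3/2, 5/2} half-integers, c = 8 in the evaluable pattern). Its exact value is (2097152/2297295) / pi.

Key observation: with t_0 = 1/2, the running product (C = 1/2, x = 1) telescopes to a rising factorial.
Ratio: r(k) = 1 * (k-3/2) (k+5/2) / [(k+8) (k+1)] ; factor over Q: parameters, x = 1, and C = 1/2.


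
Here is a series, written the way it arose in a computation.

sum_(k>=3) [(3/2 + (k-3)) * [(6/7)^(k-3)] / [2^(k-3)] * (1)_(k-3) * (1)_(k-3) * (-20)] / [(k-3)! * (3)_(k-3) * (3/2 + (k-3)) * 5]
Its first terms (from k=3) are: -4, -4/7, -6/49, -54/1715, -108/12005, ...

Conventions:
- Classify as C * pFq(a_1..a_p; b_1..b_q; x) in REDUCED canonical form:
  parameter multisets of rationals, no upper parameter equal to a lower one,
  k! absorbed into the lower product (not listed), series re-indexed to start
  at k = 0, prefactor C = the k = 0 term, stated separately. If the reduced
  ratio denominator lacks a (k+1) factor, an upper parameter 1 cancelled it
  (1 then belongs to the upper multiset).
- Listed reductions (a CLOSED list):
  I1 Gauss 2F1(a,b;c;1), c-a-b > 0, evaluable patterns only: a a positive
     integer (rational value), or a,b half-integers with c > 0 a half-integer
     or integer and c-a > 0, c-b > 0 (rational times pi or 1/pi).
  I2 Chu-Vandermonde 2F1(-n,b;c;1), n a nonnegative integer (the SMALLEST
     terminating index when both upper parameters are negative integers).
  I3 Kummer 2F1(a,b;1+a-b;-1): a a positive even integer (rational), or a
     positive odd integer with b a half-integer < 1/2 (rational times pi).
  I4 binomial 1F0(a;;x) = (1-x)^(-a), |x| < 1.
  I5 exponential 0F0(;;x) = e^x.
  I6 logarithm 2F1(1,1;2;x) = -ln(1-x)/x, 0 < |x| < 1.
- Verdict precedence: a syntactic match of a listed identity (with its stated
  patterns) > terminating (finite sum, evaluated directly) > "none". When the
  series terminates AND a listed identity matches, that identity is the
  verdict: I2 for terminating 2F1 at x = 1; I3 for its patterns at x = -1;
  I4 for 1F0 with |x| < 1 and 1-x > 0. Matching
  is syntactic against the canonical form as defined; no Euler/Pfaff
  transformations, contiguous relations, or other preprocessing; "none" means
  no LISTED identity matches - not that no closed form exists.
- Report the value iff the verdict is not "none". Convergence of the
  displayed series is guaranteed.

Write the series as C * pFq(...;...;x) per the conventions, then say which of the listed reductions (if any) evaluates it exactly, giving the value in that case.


With C = -4: the canonical form is 2F1(1, 1; 3; 3/7). Verdict: none (x = 3/7): each listed identity misses the multisets {1, 1} ; {3}.

Key observation: t_0 being -4, striking the common factor k + 3/2 reduces the term (C = -4).
Term ratio: r(k) = (3/7) * (k+1) (k+1) / [(k+3) (k+1)] - rational in k. x = (3/7); t_0 = -4; negate the roots.


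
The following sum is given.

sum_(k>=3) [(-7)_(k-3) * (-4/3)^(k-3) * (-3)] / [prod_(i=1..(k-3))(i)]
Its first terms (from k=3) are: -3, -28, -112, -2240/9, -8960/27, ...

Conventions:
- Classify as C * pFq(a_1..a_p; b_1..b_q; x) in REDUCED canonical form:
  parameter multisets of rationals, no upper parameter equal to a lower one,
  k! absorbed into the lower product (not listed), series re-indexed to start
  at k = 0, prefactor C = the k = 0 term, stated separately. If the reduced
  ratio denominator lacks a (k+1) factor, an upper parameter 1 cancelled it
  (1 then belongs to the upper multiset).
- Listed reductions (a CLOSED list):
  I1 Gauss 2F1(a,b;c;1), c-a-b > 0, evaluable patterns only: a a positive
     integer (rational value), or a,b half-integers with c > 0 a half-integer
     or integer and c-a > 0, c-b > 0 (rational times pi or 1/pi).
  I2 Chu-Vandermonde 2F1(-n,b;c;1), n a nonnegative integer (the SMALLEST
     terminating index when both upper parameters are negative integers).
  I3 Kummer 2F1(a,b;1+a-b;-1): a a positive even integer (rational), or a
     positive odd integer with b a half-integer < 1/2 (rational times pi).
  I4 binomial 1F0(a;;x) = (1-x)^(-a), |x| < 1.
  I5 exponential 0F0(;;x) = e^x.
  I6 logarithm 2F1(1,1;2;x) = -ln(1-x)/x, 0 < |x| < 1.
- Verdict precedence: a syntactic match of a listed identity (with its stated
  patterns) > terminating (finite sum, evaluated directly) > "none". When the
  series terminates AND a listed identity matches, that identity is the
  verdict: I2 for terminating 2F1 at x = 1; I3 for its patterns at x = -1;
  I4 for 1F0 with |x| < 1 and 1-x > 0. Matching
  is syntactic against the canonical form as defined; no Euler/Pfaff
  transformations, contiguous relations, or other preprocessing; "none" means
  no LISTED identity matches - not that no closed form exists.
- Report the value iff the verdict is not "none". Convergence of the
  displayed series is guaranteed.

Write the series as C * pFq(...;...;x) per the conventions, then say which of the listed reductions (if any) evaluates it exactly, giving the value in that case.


Prefactor -3, argument -4/3: 1F0 with upper {-7} over lower {-}. Verdict: terminating. (-7)_k vanishes past k = 7, leaving a 8-term sum, computed directly. Exact value: -823543/729.

Key observation: t_0 being -3, the product of the first k integers (C = -3, x = -4/3) is k!.
Ratio: r(k) = (-4/3) * (k-7) / [(k+1)] ; factor over Q: parameters, x = (-4/3), and C = -3.


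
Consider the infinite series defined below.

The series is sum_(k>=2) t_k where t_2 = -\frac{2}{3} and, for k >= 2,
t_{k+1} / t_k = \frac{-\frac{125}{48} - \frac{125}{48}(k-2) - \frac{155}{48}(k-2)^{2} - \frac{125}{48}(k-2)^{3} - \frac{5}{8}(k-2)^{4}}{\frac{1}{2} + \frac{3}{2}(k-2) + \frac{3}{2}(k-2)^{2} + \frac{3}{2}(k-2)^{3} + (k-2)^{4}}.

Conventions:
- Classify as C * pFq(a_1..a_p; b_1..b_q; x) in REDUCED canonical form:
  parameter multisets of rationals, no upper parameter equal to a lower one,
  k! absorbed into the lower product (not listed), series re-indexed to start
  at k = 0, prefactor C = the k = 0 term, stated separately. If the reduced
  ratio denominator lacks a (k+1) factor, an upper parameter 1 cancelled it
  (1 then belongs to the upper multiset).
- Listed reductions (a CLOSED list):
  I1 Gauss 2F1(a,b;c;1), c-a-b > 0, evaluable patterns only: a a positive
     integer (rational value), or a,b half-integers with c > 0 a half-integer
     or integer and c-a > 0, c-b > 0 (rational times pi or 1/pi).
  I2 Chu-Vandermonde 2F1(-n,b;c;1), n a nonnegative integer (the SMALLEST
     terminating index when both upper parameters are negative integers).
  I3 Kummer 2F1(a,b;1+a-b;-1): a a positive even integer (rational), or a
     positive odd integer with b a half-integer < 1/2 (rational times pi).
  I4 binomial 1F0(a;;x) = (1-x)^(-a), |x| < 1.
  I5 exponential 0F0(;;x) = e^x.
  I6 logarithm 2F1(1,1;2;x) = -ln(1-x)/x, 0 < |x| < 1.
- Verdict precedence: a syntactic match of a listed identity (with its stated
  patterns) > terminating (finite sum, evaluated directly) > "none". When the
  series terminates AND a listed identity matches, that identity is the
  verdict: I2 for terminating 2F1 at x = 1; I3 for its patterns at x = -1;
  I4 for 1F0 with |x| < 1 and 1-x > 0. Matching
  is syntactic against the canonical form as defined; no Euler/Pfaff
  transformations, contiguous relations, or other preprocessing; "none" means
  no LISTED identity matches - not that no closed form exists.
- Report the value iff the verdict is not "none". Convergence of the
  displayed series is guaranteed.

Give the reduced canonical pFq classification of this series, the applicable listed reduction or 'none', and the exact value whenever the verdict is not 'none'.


Key observation: from the first term -\frac{2}{3}: the expanded ratio factors over Q; C = -2/3, x = -5/8, roots give parameters.
Adjacent-term ratio: r(k) = -\frac{5}{8} * (k+\frac{5}{3}) (k+\frac{5}{2}) / [(k+\frac{1}{2}) (k+1)] - rational in k, leading ratio -\frac{5}{8}; with t_0 = -\frac{2}{3}, classification follows.

Prefactor -\frac{2}{3}, argument -\frac{5}{8}: 2F1 with upper {\frac{5}{3}, \frac{5}{2}} over lower {\frac{1}{2}}. Verdict: none. No listed pattern accepts 2F1(\frac{5}{3}, \frac{5}{2}; \frac{1}{2}; -\frac{5}{8}).


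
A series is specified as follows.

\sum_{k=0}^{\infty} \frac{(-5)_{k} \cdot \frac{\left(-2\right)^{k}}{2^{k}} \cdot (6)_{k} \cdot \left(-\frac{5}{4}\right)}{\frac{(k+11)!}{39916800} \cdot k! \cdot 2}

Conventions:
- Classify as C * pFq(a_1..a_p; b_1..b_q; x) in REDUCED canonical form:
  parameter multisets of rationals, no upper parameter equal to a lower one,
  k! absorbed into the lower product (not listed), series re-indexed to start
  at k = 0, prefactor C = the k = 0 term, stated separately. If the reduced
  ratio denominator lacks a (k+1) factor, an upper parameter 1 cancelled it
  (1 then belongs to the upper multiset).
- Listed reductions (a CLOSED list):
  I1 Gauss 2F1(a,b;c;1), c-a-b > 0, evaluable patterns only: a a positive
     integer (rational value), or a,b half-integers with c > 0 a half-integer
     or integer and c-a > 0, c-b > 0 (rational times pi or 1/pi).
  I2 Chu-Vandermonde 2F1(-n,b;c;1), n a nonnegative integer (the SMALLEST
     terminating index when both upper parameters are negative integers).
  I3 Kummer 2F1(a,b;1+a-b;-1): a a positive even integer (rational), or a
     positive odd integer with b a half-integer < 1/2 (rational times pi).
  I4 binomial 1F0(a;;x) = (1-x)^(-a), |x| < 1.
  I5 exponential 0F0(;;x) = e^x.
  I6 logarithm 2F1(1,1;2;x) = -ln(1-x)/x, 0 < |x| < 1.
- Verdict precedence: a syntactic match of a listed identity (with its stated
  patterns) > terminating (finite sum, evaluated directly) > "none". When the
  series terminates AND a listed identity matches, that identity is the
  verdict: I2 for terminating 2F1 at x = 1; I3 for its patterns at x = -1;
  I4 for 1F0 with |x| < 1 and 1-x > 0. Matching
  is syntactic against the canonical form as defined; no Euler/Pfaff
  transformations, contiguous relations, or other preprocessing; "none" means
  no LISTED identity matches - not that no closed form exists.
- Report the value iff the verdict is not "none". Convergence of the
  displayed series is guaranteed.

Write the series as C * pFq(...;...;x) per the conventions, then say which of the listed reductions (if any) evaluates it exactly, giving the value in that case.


Structural cue: with t_0 = -\frac{5}{8}, the two k-th powers (C = -5/8, x = -1) combine into one argument.
Term ratio: r(k) = -1 * (k-5) (k+6) / [(k+12) (k+1)] - rational in k, leading ratio -1; with t_0 = -\frac{5}{8}, classification follows.

Canonical form: C = -\frac{5}{8} times 2F1 with upper {-5, 6}, lower {12}, x = -1. Verdict: Kummer (I3) matches (x = -1; c = 12 equals 1+a-b for upper {-5, 6}: listed pattern). Hence: -\frac{165}{32}.


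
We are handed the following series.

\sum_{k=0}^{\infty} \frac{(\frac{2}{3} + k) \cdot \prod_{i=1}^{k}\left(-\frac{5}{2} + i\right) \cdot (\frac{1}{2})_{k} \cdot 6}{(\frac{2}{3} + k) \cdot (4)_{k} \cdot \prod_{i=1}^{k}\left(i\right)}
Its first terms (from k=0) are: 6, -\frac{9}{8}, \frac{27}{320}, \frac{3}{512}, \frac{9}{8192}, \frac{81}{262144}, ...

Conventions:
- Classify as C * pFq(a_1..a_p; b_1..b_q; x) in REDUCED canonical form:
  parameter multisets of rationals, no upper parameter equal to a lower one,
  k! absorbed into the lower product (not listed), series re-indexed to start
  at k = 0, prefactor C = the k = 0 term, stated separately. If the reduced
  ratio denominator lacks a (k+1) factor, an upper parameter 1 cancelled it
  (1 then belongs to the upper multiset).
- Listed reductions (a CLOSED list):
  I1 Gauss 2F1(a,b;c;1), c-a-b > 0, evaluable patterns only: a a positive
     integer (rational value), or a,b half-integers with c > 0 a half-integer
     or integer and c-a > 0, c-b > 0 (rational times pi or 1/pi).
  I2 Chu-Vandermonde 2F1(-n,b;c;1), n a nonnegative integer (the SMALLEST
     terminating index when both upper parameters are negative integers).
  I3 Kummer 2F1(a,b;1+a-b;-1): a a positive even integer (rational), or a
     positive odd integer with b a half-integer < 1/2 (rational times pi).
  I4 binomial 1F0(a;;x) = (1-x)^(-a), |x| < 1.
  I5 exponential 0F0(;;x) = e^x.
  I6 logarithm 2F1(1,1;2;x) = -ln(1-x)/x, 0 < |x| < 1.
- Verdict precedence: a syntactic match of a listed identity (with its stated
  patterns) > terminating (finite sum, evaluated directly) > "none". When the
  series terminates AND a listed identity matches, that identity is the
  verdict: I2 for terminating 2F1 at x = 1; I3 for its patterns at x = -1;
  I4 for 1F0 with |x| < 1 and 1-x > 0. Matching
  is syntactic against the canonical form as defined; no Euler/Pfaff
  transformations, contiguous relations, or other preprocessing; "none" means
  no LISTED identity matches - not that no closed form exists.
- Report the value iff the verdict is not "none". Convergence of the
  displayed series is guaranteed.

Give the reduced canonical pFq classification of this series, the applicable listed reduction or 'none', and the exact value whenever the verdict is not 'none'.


At argument 1: a 2F1 with upper {-\frac{3}{2}, \frac{1}{2}}, lower {4}, scaled by C = 6. Verdict at x = 1: the half-integer Gauss pattern (I1) matches (x = 1; upper {-\frac{3}{2}, \frac{1}{2}} half-integers, c = 4 in the evaluable pattern). Exact value: \frac{8192}{525} / \pi.

Key step: from the first term 6: the product of the first k integers (C = 6, x = 1) is k!.
Consecutive-term ratio: r(k) = 1 * (k-\frac{3}{2}) (k+\frac{1}{2}) / [(k+4) (k+1)] - poly over poly, x = 1 from leading terms; C = 6 at k = 0.


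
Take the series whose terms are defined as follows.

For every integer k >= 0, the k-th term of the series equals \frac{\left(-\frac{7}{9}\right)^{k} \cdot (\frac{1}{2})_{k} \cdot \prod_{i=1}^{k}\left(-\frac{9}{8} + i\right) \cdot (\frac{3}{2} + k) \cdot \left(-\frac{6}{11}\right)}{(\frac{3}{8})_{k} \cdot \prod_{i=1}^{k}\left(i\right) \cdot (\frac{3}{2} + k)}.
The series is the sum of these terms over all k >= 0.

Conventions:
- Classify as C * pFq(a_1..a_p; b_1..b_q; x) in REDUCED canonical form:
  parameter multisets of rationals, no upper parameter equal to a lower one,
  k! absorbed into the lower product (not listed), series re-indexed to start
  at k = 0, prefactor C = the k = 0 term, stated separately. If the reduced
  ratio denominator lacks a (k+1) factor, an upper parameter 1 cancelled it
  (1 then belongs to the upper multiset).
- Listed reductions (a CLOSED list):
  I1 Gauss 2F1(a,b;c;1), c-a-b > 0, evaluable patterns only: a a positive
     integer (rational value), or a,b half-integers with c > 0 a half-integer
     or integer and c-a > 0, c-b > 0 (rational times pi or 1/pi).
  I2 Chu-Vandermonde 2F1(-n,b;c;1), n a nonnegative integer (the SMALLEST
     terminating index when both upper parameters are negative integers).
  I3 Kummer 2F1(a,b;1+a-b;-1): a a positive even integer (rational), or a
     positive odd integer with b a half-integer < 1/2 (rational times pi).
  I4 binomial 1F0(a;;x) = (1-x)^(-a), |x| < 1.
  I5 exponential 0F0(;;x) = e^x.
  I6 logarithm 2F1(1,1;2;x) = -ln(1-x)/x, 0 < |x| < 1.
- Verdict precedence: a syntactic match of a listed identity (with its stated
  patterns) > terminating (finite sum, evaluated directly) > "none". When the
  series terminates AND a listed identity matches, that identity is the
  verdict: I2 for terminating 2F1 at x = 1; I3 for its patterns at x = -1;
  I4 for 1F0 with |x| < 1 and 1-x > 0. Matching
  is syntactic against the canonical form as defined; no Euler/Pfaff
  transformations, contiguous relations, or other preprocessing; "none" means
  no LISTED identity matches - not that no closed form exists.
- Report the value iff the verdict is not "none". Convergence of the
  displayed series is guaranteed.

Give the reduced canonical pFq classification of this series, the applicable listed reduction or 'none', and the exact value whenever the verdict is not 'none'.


Classification (C = -\frac{6}{11}): 2F1 with upper {-\frac{1}{8}, \frac{1}{2}}, lower {\frac{3}{8}}, argument x = -\frac{7}{9}. Verdict: none. No listed pattern accepts 2F1(-\frac{1}{8}, \frac{1}{2}; \frac{3}{8}; -\frac{7}{9}).

First insight: from the first term -\frac{6}{11}: striking the common factor k + 3/2 reduces the term (prefactor -6/11).
Term ratio: r(k) = -\frac{7}{9} * (k-\frac{1}{8}) (k+\frac{1}{2}) / [(k+\frac{3}{8}) (k+1)] ; factor over Q: parameters, x = -\frac{7}{9}, and C = -\frac{6}{11}.


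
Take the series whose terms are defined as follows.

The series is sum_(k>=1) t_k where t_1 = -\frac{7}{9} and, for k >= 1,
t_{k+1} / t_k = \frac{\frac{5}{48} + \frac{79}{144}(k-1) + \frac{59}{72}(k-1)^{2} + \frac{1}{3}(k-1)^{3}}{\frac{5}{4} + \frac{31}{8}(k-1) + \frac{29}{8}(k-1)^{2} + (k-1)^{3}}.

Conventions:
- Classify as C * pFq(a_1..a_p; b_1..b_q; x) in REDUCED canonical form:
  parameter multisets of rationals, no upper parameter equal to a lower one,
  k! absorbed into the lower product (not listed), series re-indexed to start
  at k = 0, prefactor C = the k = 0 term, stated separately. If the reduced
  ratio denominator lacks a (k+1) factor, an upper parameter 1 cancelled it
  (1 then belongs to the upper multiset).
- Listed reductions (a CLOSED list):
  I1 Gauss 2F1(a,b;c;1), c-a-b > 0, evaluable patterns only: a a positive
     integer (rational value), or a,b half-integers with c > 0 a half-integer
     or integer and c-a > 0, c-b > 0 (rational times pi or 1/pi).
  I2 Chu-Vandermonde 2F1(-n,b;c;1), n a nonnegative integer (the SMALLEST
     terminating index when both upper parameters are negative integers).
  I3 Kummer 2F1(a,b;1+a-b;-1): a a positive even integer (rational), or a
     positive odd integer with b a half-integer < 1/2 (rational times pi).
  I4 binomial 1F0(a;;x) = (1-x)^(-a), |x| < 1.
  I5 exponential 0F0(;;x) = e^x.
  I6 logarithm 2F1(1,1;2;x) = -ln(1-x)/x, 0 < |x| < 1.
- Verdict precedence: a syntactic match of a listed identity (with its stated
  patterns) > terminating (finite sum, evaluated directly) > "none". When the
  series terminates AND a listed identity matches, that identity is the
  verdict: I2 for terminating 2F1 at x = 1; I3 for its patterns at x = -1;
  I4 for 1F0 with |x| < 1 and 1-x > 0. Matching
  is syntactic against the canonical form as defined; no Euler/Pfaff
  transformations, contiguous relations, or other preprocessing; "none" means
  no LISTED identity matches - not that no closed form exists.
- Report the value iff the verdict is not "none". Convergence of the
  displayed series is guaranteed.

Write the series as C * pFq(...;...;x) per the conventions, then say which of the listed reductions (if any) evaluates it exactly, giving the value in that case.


Prefactor -\frac{7}{9}, argument \frac{1}{3}: 2F1 with upper {\frac{1}{3}, \frac{3}{2}} over lower {2}. Verdict: none (x = \frac{1}{3}): each listed identity misses the multisets {\frac{1}{3}, \frac{3}{2}} ; {2}.

Key observation: t_0 = -\frac{7}{9} here, and the parameter 5/8 appears in both the upper and lower lists and cancels.
Consecutive-term ratio: r(k) = \frac{1}{3} * (k+\frac{1}{3}) (k+\frac{3}{2}) / [(k+2) (k+1)] - rational in k, leading ratio \frac{1}{3}; with t_0 = -\frac{7}{9}, classification follows.


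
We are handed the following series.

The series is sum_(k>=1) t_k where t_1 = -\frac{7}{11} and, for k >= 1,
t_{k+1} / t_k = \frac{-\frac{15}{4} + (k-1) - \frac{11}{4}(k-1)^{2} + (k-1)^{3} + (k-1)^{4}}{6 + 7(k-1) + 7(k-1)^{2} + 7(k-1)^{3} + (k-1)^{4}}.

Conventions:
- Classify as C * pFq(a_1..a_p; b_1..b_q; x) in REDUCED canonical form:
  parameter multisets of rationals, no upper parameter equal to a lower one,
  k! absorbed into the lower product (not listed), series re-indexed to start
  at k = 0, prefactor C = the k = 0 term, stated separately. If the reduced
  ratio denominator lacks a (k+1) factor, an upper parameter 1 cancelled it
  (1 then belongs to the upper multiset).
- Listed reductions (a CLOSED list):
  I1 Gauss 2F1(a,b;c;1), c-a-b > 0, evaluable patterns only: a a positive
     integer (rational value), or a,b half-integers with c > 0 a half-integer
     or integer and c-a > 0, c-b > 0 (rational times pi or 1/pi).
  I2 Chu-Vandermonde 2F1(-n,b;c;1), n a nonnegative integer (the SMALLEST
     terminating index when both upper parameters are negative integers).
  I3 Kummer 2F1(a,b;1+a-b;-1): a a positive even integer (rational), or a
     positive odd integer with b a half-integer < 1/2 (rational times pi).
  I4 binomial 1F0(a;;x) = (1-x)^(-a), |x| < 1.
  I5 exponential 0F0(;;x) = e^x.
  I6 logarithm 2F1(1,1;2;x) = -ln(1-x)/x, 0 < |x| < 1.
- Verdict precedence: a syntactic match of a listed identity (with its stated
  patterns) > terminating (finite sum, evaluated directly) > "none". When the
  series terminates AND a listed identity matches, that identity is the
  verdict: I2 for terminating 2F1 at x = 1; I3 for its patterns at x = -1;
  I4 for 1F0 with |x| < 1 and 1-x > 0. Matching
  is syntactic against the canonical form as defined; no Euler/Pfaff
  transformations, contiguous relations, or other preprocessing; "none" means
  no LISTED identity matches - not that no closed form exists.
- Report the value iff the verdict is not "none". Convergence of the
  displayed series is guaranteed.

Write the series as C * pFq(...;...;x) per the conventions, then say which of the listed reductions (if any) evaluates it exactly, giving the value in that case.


x = 1 here; the reduced form reads 2F1, upper {-\frac{3}{2}, \frac{5}{2}}, lower {6}, C = -\frac{7}{11}. Verdict (x = 1): the half-integer Gauss pattern (I1) applies (x = 1; upper {-\frac{3}{2}, \frac{5}{2}} half-integers, c = 6 in the evaluable pattern). Its exact value is \left(-\frac{65536}{70785}\right) / \pi.

The tell: with t_0 = -\frac{7}{11}, the ratio is unreduced: k^2 + 1 divides both sides (C = -7/11, x = 1).
Adjacent-term ratio: r(k) = 1 * (k-\frac{3}{2}) (k+\frac{5}{2}) / [(k+6) (k+1)] - poly over poly, x = 1 from leading terms; C = -\frac{7}{11} at k = 0.


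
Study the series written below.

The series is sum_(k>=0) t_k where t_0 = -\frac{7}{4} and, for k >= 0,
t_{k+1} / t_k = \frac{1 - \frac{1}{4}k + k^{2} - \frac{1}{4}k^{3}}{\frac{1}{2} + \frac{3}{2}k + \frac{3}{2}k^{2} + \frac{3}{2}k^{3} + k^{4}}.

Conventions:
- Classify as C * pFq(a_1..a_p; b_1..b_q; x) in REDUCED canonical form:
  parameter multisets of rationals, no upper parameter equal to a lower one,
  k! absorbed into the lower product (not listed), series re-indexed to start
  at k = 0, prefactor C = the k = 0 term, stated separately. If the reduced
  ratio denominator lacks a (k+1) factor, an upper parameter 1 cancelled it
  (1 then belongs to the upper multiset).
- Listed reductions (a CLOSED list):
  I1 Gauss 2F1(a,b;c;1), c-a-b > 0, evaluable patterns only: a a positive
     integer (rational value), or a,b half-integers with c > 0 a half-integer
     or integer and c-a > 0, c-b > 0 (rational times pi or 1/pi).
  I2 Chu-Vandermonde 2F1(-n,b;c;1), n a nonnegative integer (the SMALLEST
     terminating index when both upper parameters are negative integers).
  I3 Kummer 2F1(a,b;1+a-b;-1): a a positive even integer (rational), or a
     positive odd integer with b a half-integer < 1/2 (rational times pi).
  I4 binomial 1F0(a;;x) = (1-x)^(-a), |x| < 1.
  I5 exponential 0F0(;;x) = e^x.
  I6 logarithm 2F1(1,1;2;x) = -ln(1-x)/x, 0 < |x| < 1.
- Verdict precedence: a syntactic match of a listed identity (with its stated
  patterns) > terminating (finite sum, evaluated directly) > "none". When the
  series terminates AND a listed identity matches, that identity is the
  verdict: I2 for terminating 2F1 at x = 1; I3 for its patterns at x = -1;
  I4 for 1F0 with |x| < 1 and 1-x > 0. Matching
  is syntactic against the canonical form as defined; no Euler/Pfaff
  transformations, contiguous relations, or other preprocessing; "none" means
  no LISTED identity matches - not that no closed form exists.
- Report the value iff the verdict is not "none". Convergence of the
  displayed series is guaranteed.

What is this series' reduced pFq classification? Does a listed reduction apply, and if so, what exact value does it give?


Reduced: x = -\frac{1}{4}, 1F1, upper = {-4}, lower = {\frac{1}{2}}, C = -\frac{7}{4}. Verdict: terminating (-4 upstairs). 5 nonzero terms in all; added directly. Sum: -\frac{1979}{320}.

The tell: with t_0 = -\frac{7}{4}, factor the ratio over Q (prefactor -7/4): negated roots = parameters.
Term ratio: r(k) = -\frac{1}{4} * (k-4) / [(k+\frac{1}{2}) (k+1)] - rational; roots negated = parameters, x = -\frac{1}{4}, C = -\frac{7}{4}.


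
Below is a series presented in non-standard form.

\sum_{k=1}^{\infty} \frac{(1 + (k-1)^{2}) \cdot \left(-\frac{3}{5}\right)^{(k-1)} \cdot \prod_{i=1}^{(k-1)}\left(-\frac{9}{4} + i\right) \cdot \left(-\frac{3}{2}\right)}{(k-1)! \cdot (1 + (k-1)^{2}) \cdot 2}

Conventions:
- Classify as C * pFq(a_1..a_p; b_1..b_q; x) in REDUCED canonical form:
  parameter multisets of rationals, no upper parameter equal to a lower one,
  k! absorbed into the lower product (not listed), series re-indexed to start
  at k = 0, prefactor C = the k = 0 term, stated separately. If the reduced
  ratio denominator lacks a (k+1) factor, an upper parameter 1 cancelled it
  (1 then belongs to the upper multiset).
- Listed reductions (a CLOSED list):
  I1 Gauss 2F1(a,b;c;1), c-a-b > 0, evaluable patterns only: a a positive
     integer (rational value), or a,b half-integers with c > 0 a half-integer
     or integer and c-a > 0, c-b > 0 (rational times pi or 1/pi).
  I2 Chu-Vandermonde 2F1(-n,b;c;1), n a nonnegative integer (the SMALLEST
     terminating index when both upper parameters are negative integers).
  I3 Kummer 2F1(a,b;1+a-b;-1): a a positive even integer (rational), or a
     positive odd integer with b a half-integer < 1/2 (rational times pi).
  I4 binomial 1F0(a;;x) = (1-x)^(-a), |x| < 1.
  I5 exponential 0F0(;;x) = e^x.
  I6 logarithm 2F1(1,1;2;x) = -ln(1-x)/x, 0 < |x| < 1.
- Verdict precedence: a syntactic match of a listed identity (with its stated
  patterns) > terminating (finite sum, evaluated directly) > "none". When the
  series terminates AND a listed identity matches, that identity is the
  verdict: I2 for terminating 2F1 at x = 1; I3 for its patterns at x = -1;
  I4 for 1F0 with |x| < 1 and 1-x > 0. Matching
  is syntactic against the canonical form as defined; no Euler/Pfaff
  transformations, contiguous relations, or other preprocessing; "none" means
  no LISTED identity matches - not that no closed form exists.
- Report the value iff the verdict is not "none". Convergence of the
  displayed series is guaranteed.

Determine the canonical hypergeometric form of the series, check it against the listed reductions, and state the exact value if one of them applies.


The series (x = -\frac{3}{5}) is 1F0: upper {-\frac{5}{4}}, lower {-}, prefactor -\frac{3}{4}. Verdict (x = -\frac{3}{5}): the binomial series (I4) applies (the 1F0 binomial series: exponent 5/4, x = -\frac{3}{5}). Exact value: \left(-\frac{3}{4}\right) \cdot \left(\frac{8}{5}\right)^{\frac{5}{4}}.

The tell: with t_0 = -\frac{3}{4}, the running product (C = -3/4) telescopes to a rising factorial.
Consecutive-term ratio: r(k) = -\frac{3}{5} * (k-\frac{5}{4}) / [(k+1)] ; factor over Q: parameters, x = -\frac{3}{5}, and C = -\frac{3}{4}.


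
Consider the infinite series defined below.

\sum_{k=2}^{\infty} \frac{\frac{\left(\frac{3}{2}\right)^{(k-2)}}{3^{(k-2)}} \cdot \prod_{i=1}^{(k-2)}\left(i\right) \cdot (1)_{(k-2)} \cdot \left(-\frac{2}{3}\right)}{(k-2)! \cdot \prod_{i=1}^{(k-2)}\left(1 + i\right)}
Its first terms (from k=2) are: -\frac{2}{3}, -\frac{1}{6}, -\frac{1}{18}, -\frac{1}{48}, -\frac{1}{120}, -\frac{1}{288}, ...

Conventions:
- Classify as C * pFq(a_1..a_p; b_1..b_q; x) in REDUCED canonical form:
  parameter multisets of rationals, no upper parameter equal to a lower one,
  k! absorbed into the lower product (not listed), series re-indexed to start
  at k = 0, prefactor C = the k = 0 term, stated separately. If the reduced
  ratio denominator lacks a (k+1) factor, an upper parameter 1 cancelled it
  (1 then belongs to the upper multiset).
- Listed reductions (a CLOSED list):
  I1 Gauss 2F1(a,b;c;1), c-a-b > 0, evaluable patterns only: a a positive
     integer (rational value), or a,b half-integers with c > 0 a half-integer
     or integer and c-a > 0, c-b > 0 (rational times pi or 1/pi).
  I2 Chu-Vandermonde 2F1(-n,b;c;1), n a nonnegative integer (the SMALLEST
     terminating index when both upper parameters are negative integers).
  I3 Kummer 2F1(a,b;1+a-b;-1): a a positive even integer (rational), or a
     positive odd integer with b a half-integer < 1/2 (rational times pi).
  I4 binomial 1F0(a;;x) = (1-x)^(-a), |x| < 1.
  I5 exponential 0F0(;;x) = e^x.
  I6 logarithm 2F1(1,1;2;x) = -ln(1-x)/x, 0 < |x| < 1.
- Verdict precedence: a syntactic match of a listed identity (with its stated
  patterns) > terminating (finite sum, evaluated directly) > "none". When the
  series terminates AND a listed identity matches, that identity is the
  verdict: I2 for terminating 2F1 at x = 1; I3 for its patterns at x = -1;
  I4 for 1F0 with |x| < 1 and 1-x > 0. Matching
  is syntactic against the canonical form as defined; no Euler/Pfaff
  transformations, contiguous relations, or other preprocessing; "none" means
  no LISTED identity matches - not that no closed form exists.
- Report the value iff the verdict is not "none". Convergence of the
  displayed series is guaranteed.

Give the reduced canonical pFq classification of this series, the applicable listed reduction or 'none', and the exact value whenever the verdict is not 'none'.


This is -\frac{2}{3} * 2F1(1, 1; 2; \frac{1}{2}) in reduced canonical form. Verdict at x = \frac{1}{2}: logarithm (I6) matches (the logarithm: parameters (1,1;2), x = \frac{1}{2}). Exact value: \frac{4}{3} \cdot \ln\left(\frac{1}{2}\right).

Key observation: from the first term -\frac{2}{3}: the two k-th powers (prefactor -2/3) combine into one argument.
Step ratio: r(k) = \frac{1}{2} * (k+1) (k+1) / [(k+2) (k+1)] - rational in k, leading ratio \frac{1}{2}; with t_0 = -\frac{2}{3}, classification follows.


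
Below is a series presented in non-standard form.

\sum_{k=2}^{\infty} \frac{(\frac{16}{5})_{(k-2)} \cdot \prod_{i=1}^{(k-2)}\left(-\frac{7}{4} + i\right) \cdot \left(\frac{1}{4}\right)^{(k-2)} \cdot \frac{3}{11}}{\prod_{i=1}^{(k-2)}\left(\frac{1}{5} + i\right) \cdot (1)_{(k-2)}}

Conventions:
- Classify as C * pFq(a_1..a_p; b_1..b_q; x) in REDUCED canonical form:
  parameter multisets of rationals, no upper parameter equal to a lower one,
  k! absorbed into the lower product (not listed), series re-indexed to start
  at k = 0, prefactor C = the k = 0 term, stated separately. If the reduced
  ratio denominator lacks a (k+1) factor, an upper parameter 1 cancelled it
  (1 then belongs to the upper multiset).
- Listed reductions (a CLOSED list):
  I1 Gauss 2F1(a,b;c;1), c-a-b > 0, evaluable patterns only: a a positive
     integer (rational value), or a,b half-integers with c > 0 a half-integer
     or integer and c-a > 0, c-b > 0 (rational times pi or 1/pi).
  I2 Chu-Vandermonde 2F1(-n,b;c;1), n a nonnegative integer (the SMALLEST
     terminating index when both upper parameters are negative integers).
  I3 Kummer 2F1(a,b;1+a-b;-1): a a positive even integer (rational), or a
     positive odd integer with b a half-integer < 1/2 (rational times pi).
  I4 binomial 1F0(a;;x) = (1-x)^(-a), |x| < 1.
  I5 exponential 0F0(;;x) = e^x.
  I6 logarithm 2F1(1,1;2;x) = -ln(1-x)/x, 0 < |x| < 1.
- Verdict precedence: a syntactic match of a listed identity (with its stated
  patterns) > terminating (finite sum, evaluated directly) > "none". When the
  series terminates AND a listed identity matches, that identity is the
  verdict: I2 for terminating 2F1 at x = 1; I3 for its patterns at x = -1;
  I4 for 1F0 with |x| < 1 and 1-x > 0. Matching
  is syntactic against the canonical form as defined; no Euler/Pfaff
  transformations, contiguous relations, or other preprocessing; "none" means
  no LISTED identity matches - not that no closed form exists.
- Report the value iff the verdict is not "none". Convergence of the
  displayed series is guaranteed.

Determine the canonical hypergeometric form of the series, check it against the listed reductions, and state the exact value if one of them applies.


At argument \frac{1}{4}: a 2F1 with upper {-\frac{3}{4}, \frac{16}{5}}, lower {\frac{6}{5}}, scaled by C = \frac{3}{11}. Verdict: none - this 2F1 at x = \frac{1}{4} matches no listed pattern, and upper {-\frac{3}{4}, \frac{16}{5}} holds no stopper.

First insight: t_0 being \frac{3}{11}, the lower running product (C = 3/11, x = 1/4) is a rising factorial.
Consecutive-term ratio: r(k) = \frac{1}{4} * (k-\frac{3}{4}) (k+\frac{16}{5}) / [(k+\frac{6}{5}) (k+1)] - poly over poly, x = \frac{1}{4} from leading terms; C = \frac{3}{11} at k = 0.


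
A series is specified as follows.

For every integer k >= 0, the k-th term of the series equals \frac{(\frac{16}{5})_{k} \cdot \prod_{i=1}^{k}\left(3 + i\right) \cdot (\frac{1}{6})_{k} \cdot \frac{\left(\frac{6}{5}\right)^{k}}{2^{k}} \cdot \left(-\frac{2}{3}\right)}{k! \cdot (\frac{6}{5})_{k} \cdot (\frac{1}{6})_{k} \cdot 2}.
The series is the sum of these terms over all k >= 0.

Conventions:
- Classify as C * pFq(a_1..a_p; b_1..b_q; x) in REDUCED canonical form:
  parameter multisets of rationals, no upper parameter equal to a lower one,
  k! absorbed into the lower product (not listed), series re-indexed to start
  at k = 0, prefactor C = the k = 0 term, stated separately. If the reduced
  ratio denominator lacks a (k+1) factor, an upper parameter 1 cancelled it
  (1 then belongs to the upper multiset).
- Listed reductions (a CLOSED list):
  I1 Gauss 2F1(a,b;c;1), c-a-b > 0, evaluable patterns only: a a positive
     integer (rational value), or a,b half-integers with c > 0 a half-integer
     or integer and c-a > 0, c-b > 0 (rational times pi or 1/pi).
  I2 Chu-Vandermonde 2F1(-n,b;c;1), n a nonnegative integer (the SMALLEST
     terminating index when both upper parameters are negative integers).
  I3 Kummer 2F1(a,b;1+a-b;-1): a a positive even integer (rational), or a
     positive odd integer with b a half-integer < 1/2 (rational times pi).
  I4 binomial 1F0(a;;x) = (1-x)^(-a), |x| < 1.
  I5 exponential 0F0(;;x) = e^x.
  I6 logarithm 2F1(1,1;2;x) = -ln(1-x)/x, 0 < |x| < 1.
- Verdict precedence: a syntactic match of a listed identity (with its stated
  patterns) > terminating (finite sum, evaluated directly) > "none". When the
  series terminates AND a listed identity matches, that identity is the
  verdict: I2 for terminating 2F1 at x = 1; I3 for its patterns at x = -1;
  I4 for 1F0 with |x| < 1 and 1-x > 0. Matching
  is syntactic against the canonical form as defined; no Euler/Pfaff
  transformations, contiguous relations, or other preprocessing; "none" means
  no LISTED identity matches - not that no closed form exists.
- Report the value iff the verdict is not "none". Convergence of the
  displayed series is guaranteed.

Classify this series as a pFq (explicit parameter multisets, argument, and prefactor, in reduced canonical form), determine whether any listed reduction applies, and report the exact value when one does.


Key step: t_0 being -\frac{1}{3}, the parameter 1/6 appears in both the upper and lower lists and cancels.
Ratio: r(k) = \frac{3}{5} * (k+\frac{16}{5}) (k+4) / [(k+\frac{6}{5}) (k+1)] - rational in k. x = \frac{3}{5}; t_0 = -\frac{1}{3}; negate the roots.

Classification (C = -\frac{1}{3}): 2F1 with upper {\frac{16}{5}, 4}, lower {\frac{6}{5}}, argument x = \frac{3}{5}. Verdict: none - this 2F1 at x = \frac{3}{5} matches no listed pattern, and upper {\frac{16}{5}, 4} holds no stopper.
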